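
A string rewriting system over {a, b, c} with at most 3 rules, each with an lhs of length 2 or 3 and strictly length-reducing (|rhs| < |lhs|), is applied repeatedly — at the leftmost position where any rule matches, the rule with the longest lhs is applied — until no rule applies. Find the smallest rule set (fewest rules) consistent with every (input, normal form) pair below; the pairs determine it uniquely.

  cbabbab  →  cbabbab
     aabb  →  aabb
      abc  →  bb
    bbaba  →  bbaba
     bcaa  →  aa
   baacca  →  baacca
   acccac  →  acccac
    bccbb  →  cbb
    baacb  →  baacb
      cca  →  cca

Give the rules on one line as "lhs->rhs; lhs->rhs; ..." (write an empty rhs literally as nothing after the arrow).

abc->bb; bc->

  | cbabbab
  | aabb
  | abc => bb
  | bbaba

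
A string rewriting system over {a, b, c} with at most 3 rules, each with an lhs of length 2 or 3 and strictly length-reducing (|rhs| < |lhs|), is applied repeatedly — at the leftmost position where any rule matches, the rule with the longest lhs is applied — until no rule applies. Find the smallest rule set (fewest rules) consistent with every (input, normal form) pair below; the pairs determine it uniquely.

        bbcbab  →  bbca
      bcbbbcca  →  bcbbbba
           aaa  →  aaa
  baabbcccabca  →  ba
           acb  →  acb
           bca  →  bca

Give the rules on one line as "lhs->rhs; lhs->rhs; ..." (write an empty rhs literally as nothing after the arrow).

ab->; bab->a; cc->b

  | bbcbab => bbca
  | bcbbbcca => bcbbbba
  | aaa
  | baabbcccabca => babcccabca => acccabca => abcabca => cabca => cca => ba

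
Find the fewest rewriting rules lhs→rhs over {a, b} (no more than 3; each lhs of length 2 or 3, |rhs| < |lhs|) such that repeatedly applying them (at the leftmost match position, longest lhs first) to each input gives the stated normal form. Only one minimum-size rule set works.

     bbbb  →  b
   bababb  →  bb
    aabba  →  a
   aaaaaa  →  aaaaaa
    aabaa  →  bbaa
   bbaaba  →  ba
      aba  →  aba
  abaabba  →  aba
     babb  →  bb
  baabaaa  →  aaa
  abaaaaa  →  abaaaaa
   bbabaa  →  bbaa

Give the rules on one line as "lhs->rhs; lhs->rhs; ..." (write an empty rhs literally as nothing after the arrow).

  | bbbb => b
  | bababb => babb => bb
  | aabba => bbba => a
  | aaaaaa

aab->bb; bab->b; bbb->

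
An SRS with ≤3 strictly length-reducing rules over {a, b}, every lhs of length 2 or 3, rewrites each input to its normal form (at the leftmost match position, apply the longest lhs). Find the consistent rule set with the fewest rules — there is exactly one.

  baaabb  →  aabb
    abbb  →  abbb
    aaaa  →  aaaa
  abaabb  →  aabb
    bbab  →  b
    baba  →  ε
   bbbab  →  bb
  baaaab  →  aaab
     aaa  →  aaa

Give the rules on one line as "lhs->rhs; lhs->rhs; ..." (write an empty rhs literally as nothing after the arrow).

ba->; bba->

  | baaabb => aabb
  | abbb
  | aaaa
  | abaabb => aabb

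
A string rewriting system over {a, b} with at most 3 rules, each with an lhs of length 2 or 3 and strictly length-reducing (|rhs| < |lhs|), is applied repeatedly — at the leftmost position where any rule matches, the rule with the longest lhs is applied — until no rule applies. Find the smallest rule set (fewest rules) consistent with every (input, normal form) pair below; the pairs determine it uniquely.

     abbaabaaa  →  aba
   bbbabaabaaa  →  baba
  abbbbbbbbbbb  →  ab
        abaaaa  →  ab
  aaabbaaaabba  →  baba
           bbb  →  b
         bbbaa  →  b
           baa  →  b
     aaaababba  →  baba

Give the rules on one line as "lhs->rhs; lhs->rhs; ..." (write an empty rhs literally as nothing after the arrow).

  | abbaabaaa => abaabaaa => abbbaaa => abbaaa => abaaa => abba => aba
  | bbbabaabaaa => bbabaabaaa => babaabaaa => babbbaaa => babbaaa => babaaa => babba => baba
  | abbbbbbbbbbb => abbbbbbbbbb => abbbbbbbbb => abbbbbbbb => abbbbbbb => abbbbbb => abbbbb => abbbb => abbb => abb => ab
  | abaaaa => abbaa => abaa => abb => ab

aa->b; bb->b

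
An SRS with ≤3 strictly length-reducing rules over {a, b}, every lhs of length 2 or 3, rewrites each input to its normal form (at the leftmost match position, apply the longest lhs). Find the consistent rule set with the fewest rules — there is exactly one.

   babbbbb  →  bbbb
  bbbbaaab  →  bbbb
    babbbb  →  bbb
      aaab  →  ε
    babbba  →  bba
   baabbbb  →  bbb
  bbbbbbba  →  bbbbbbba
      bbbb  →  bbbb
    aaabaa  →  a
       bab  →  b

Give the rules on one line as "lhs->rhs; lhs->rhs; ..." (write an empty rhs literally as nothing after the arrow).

  | babbbbb => bbbb
  | bbbbaaab => bbbbaab => bbbbab => bbbb
  | babbbb => bbb
  | aaab => aab => ab => ε

aa->a; ab->; abb->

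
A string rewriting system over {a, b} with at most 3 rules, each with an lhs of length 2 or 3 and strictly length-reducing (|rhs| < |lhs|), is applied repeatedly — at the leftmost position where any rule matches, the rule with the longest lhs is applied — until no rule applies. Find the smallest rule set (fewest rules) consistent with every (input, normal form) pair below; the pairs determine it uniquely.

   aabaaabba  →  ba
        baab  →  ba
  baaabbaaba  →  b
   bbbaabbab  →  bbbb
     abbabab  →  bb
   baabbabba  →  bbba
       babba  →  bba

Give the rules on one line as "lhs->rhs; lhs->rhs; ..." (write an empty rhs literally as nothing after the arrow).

  | aabaaabba => aabaabba => aababba => aabbba => abba => ba
  | baab => ba
  | baaabbaaba => baabaaba => baababa => baabba => baba => bab => b
  | bbbaabbab => bbbabab => bbbabb => bbbb

ab->; aba->ab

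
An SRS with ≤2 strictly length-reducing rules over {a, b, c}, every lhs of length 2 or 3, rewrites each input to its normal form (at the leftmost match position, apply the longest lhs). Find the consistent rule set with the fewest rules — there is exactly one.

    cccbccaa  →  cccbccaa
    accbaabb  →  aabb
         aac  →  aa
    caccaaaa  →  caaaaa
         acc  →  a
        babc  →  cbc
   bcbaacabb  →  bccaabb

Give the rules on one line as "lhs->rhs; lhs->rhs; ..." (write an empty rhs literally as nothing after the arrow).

ac->a; ba->c

  | cccbccaa
  | accbaabb => acbaabb => abaabb => acabb => aabb
  | aac => aa
  | caccaaaa => cacaaaa => caaaaa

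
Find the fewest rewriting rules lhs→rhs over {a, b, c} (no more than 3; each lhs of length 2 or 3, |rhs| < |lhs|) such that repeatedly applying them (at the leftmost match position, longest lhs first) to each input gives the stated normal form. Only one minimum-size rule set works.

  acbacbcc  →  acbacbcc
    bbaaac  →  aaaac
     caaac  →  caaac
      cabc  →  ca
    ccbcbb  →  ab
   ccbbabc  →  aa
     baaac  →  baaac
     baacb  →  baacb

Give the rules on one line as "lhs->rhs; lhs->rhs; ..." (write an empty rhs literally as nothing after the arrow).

abc->a; bb->a; cbb->bb

  | acbacbcc
  | bbaaac => aaaac
  | caaac
  | cabc => ca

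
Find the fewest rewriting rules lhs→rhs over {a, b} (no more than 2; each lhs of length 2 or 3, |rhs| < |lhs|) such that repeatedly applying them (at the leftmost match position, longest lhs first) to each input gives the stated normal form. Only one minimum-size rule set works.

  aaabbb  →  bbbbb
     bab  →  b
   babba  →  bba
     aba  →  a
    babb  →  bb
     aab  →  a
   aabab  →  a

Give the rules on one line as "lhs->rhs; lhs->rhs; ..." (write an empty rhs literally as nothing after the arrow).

  | aaabbb => bbbbb
  | bab => b
  | babba => bba
  | aba => a

aaa->bb; ab->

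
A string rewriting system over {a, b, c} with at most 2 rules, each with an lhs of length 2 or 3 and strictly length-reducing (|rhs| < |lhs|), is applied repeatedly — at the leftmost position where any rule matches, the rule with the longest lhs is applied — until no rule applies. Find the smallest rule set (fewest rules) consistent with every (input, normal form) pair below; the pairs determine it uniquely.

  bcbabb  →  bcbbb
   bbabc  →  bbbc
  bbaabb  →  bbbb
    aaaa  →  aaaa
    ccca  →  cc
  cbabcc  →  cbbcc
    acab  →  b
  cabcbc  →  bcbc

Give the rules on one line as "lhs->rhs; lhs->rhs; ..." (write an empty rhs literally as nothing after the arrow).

ab->b; ca->

  | bcbabb => bcbbb
  | bbabc => bbbc
  | bbaabb => bbabb => bbbb
  | aaaa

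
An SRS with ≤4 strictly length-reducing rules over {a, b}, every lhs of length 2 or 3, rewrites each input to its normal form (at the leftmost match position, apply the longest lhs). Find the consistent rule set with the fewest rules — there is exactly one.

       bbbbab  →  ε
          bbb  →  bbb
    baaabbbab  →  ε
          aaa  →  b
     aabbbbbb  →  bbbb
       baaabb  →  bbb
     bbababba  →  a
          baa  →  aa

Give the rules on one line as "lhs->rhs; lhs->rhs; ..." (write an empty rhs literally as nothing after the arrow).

  | bbbbab => bbbab => bbab => bab => ab => ε
  | bbb
  | baaabbbab => aaabbbab => bbbbab => bbbab => bbab => bab => ab => ε
  | aaa => b

aaa->b; ab->; ba->a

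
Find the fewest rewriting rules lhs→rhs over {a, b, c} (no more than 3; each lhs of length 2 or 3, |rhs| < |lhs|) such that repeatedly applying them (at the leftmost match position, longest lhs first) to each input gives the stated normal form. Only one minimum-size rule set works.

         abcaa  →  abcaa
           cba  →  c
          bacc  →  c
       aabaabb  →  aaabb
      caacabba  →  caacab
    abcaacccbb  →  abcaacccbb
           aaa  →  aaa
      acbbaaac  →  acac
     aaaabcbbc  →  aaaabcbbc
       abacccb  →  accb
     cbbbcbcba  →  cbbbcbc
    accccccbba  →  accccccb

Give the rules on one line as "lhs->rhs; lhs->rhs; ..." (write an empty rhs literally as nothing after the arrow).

ba->; bac->

  | abcaa
  | cba => c
  | bacc => c
  | aabaabb => aaabb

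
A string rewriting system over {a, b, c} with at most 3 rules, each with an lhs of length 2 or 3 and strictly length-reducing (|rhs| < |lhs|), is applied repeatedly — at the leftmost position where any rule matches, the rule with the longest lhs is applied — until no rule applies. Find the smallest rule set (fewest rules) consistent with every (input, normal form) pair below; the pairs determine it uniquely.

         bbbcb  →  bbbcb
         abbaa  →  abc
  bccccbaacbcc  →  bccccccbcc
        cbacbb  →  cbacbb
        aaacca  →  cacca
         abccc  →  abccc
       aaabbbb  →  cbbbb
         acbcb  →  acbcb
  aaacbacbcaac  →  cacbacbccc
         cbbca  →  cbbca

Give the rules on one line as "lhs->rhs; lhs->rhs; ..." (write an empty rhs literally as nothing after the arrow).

aa->c; baa->c; cab->cb

  | bbbcb
  | abbaa => abc
  | bccccbaacbcc => bccccccbcc
  | cbacbb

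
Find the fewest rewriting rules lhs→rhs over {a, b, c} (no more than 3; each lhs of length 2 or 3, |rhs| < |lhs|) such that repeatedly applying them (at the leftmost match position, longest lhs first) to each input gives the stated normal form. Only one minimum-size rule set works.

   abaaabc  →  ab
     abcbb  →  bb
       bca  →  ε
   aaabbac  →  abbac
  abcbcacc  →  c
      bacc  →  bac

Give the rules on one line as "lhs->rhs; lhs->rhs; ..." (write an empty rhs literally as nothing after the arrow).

  | abaaabc => ababc => abaa => ab
  | abcbb => aabb => bb
  | bca => aa => ε
  | aaabbac => abbac

aa->; bc->a; cc->c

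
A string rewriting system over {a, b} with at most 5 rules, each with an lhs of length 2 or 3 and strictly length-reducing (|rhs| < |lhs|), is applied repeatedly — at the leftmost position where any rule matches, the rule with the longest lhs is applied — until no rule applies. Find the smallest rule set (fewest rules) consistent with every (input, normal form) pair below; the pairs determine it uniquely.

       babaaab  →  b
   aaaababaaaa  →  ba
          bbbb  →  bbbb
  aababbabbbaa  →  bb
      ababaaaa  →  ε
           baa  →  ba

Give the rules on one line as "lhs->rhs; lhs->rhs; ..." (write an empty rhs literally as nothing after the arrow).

  | babaaab => baaab => baab => bab => b
  | aaaababaaaa => aababaaaa => babaaaa => baaaa => baaa => baa => ba
  | bbbb
  | aababbabbbaa => babbabbbaa => bbabbbaa => bbbbaa => bbba => bb

aa->; ab->; baa->ba; bba->b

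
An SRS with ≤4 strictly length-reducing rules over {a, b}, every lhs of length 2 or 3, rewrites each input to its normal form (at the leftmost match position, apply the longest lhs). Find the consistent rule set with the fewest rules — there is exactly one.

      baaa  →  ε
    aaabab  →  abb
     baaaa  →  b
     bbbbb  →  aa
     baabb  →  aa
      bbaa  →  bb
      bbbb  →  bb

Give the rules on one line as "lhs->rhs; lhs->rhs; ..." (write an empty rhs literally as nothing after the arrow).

  | baaa => ba => ε
  | aaabab => abbab => abb
  | baaaa => baa => b
  | bbbbb => aabb => bbb => aa

aab->bb; ba->; baa->b; bbb->aa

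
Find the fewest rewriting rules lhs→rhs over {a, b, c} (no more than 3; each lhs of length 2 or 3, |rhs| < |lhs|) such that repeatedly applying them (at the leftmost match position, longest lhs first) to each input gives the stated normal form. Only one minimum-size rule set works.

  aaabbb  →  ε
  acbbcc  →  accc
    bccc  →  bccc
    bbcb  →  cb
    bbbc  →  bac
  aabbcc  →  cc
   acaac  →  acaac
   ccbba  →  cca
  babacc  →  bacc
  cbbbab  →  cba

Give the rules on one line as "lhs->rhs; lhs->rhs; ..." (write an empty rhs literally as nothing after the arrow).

  | aaabbb => aabb => ab => ε
  | acbbcc => accc
  | bccc
  | bbcb => cb

ab->; bb->; bbb->ba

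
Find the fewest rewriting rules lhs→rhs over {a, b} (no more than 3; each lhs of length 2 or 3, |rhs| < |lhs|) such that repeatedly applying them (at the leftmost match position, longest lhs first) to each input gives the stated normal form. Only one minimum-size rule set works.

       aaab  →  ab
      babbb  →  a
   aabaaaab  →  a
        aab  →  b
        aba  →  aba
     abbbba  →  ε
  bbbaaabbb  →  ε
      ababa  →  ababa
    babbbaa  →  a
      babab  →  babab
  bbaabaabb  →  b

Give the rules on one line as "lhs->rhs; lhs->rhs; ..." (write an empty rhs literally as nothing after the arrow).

aa->; bb->a

  | aaab => ab
  | babbb => baab => bb => a
  | aabaaaab => baaaab => baab => bb => a
  | aab => b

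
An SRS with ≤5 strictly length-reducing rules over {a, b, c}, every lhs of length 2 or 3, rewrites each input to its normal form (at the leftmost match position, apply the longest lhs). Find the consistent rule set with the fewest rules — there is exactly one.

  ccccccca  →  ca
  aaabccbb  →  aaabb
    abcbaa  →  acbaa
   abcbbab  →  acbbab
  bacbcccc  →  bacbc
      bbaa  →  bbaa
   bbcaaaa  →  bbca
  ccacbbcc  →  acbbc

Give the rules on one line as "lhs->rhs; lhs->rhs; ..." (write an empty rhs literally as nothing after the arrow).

  | ccccccca => ccccca => ccca => ca
  | aaabccbb => aaaccbb => aaabb
  | abcbaa => acbaa
  | abcbbab => acbbab

abc->ac; bcc->bc; caa->ca; cc->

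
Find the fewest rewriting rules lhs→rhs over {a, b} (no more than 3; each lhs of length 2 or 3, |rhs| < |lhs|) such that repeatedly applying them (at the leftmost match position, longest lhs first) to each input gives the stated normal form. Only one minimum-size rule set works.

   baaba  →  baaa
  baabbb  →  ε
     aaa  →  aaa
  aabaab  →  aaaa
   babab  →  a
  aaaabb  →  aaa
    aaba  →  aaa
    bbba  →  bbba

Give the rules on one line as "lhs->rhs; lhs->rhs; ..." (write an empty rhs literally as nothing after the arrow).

  | baaba => baaa
  | baabbb => bab => ε
  | aaa
  | aabaab => aaaab => aaaa

ab->a; abb->; bab->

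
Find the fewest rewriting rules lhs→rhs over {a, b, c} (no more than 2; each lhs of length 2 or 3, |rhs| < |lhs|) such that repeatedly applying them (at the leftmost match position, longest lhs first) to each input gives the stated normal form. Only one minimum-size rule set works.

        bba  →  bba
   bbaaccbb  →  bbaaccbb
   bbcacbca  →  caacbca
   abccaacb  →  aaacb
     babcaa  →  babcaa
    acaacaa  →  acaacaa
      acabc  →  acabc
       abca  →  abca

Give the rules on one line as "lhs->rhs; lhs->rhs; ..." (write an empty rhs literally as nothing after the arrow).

  | bba
  | bbaaccbb
  | bbcacbca => caacbca
  | abccaacb => aaacb

bbc->ca; bcc->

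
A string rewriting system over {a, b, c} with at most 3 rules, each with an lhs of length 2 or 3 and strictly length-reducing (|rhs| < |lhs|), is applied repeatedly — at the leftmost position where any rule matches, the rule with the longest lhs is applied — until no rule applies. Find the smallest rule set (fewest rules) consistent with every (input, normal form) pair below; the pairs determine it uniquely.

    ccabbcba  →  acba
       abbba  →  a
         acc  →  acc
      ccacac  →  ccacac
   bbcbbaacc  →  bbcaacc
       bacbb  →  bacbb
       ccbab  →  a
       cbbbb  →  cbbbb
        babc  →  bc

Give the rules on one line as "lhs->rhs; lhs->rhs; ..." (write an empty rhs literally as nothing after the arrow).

ab->; bba->a; ccb->a

  | ccabbcba => ccbcba => acba
  | abbba => bba => a
  | acc
  | ccacac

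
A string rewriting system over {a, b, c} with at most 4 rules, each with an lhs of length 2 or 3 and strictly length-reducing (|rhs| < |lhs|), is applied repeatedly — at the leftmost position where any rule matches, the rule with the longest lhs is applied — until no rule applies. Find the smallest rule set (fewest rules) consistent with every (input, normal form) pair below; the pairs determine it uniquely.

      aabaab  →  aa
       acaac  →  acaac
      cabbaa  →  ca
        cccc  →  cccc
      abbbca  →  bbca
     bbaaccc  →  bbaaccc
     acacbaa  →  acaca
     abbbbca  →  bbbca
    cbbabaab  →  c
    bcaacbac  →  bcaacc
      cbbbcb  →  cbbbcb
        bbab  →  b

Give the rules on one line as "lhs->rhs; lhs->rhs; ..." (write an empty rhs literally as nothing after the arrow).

  | aabaab => aaab => aa
  | acaac
  | cabbaa => cbaa => ca
  | cccc

ab->; bab->; cba->c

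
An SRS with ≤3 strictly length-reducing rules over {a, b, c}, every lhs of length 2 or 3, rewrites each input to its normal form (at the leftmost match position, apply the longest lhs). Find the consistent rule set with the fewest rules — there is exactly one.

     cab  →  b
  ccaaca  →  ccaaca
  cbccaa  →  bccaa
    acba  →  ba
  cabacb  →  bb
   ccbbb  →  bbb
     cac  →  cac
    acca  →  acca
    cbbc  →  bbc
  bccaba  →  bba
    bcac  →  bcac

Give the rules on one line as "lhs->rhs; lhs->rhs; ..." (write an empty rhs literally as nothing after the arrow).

ab->b; cb->b

  | cab => cb => b
  | ccaaca
  | cbccaa => bccaa
  | acba => aba => ba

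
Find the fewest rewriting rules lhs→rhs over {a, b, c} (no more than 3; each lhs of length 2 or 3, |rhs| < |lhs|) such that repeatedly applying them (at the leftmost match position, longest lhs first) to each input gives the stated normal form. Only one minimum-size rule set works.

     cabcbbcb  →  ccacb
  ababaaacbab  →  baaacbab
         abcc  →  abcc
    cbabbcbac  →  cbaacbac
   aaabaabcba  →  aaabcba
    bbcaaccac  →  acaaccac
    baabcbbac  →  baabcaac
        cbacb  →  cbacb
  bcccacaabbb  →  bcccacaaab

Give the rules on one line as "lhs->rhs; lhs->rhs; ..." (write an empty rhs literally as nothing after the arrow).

aba->; bb->a; cab->c

  | cabcbbcb => ccbbcb => ccacb
  | ababaaacbab => baaacbab
  | abcc
  | cbabbcbac => cbaacbac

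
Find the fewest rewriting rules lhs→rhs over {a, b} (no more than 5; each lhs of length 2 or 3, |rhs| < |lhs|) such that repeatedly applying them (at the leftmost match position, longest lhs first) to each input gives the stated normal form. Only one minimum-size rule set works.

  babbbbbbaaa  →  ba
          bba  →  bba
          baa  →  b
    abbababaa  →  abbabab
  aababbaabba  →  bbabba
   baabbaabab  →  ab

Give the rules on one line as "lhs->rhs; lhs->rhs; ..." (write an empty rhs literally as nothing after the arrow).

aa->; aaa->; aab->bb; bbb->

  | babbbbbbaaa => babbbaaa => baaaa => ba
  | bba
  | baa => b
  | abbababaa => abbabab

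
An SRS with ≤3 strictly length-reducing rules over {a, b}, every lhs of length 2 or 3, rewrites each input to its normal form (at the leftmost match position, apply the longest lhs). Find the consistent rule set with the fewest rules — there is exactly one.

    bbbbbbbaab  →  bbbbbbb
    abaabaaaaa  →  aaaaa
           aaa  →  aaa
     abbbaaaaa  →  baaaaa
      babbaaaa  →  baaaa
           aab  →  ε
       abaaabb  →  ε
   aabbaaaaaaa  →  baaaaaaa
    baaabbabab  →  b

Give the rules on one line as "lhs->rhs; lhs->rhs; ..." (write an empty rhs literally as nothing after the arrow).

aab->; ab->; abb->

  | bbbbbbbaab => bbbbbbb
  | abaabaaaaa => aabaaaaa => aaaaa
  | aaa
  | abbbaaaaa => baaaaa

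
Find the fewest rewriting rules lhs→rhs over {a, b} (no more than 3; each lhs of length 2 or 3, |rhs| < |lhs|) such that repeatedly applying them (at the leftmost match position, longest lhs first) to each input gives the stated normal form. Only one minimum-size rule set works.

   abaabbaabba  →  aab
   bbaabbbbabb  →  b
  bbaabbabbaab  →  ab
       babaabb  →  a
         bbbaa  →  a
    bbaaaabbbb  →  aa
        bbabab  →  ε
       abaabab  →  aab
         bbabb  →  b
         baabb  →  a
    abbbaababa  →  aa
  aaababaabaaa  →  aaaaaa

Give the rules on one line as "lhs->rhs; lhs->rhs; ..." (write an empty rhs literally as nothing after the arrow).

  | abaabbaabba => aabbaabba => aababba => aabba => aab
  | bbaabbbbabb => babbbbabb => bbbbabb => bbabb => bbb => b
  | bbaabbabbaab => babbabbaab => bbabbaab => bbbaab => baab => ab
  | babaabb => baabb => abb => a

ba->; bb->; bba->b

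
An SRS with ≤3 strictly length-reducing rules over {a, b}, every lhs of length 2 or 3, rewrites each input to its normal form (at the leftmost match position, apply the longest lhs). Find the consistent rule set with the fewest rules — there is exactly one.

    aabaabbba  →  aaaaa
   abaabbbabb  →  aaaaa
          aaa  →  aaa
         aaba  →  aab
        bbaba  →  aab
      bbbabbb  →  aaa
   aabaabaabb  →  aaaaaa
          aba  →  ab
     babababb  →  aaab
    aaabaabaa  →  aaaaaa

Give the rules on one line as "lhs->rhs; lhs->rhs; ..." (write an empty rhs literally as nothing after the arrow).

  | aabaabbba => aababbba => aabbbba => aaabba => aaaaa
  | abaabbbabb => ababbbabb => abbbbabb => aabbabb => aaaabb => aaaaa
  | aaa
  | aaba => aab

ba->b; bb->a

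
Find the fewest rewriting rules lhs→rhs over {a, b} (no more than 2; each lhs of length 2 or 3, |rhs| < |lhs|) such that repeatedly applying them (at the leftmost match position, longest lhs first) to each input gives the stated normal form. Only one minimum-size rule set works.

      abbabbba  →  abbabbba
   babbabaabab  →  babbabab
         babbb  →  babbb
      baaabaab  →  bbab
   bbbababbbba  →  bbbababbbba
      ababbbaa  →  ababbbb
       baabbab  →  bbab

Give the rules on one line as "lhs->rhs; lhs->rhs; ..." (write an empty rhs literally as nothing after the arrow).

aa->b; aab->

  | abbabbba
  | babbabaabab => babbabab
  | babbb
  | baaabaab => bbabaab => bbab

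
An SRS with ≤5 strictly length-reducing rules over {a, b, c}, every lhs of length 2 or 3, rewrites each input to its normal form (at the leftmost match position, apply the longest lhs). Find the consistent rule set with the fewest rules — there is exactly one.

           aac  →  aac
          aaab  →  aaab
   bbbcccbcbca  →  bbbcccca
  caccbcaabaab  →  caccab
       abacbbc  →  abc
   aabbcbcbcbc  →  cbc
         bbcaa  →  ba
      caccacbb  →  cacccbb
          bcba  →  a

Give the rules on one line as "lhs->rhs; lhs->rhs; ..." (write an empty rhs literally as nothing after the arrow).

acb->cb; baa->; bca->; bcb->

  | aac
  | aaab
  | bbbcccbcbca => bbbcccca
  | caccbcaabaab => caccabaab => caccab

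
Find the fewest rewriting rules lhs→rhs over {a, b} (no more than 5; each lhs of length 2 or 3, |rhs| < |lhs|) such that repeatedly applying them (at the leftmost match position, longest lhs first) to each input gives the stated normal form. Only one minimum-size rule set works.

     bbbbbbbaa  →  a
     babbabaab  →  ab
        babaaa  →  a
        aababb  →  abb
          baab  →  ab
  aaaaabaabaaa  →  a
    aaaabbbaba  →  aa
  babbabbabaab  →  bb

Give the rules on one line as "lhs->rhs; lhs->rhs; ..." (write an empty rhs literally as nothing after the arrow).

  | bbbbbbbaa => bbbbbba => bbbbba => bbbba => bbba => bba => ba => a
  | babbabaab => abbabaab => ababaab => aabaab => bbaab => bab => ab
  | babaaa => abaaa => aaa => a
  | aababb => bbabb => babb => abb

aaa->a; aab->bb; ba->a; baa->a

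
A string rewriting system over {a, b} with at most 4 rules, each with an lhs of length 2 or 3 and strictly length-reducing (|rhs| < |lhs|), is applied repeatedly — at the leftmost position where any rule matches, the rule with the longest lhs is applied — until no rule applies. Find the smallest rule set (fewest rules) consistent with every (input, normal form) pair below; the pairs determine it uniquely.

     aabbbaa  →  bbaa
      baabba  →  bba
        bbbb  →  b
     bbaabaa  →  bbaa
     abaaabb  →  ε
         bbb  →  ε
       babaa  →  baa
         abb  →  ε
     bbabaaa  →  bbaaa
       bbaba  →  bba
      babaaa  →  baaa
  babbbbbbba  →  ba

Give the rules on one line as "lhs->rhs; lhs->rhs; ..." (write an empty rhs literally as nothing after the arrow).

  | aabbbaa => bbaa
  | baabba => bba
  | bbbb => b
  | bbaabaa => bbaa

aab->; ab->; abb->ab; bbb->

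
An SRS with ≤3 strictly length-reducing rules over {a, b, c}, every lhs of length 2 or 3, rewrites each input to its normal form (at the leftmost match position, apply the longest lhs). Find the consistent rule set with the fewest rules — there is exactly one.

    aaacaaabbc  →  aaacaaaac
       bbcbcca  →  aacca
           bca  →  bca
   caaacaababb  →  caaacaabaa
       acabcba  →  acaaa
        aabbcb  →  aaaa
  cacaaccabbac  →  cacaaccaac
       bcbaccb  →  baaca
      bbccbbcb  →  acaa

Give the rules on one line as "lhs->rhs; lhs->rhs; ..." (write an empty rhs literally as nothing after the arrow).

bb->a; cab->ca; cb->a

  | aaacaaabbc => aaacaaaac
  | bbcbcca => acbcca => aacca
  | bca
  | caaacaababb => caaacaabaa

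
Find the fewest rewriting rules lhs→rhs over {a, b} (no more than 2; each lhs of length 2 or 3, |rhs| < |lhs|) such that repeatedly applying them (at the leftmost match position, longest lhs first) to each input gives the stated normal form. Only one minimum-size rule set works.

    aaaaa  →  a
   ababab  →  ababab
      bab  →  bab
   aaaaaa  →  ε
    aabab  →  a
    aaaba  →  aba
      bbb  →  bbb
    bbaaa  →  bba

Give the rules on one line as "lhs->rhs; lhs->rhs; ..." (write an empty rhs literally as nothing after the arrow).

  | aaaaa => aaa => a
  | ababab
  | bab
  | aaaaaa => aaaa => aa => ε

aa->; aab->a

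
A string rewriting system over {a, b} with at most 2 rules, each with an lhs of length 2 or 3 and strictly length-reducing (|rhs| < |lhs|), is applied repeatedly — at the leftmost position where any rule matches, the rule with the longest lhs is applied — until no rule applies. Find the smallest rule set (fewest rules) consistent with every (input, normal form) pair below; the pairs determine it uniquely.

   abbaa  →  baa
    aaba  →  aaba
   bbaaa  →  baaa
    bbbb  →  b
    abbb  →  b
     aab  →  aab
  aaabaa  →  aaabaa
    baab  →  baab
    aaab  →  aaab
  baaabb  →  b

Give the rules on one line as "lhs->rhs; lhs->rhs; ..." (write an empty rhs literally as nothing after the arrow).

abb->bb; bb->b

  | abbaa => bbaa => baa
  | aaba
  | bbaaa => baaa
  | bbbb => bbb => bb => b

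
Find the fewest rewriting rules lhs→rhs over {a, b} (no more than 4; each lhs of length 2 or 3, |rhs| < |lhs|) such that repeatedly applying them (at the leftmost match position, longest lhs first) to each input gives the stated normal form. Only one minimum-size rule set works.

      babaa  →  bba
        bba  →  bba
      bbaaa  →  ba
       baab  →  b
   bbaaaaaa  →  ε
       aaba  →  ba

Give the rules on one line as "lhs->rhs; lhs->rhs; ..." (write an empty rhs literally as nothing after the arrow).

aa->; aba->b; baa->

  | babaa => bba
  | bba
  | bbaaa => ba
  | baab => b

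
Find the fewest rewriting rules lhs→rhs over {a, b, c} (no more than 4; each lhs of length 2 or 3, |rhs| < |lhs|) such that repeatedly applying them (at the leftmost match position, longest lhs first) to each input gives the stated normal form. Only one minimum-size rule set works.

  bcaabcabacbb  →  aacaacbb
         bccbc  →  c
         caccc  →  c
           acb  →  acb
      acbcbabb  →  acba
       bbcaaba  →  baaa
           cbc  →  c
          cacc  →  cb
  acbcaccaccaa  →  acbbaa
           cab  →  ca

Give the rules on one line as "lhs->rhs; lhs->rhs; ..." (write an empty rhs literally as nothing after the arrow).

ab->a; acc->b; bc->

  | bcaabcabacbb => aabcabacbb => aacabacbb => aacaacbb
  | bccbc => cbc => c
  | caccc => cbc => c
  | acb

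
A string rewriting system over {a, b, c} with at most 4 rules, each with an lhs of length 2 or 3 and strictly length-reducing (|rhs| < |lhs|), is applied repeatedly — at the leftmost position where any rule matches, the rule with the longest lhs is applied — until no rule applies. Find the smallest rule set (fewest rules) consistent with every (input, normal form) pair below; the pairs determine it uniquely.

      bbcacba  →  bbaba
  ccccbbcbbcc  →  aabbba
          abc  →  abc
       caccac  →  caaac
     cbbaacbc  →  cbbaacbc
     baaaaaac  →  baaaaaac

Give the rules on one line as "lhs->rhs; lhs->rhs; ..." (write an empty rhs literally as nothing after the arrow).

bca->bc; bcb->b; cc->a

  | bbcacba => bbccba => bbaba
  | ccccbbcbbcc => accbbcbbcc => aabbcbbcc => aabbbcc => aabbba
  | abc
  | caccac => caaac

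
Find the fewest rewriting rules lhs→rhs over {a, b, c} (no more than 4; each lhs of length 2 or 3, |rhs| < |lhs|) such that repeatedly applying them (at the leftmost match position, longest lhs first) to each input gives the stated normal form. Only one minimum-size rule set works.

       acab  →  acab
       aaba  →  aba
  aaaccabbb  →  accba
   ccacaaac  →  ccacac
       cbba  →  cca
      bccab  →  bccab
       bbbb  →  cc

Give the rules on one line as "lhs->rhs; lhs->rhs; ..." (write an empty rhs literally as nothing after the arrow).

  | acab
  | aaba => aba
  | aaaccabbb => aaccabbb => accabbb => accacb => accba
  | ccacaaac => ccacaac => ccacac

aa->a; acb->ba; bb->c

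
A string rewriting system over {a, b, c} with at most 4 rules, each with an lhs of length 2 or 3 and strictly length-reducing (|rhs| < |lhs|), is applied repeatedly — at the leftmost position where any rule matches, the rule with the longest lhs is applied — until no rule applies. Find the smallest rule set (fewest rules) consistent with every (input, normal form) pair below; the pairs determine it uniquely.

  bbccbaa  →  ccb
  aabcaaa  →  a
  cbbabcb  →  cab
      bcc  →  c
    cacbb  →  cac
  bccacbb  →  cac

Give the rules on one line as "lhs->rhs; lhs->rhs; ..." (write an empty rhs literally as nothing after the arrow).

aa->; bb->; bc->

  | bbccbaa => ccbaa => ccb
  | aabcaaa => bcaaa => aaa => a
  | cbbabcb => cabcb => cab
  | bcc => c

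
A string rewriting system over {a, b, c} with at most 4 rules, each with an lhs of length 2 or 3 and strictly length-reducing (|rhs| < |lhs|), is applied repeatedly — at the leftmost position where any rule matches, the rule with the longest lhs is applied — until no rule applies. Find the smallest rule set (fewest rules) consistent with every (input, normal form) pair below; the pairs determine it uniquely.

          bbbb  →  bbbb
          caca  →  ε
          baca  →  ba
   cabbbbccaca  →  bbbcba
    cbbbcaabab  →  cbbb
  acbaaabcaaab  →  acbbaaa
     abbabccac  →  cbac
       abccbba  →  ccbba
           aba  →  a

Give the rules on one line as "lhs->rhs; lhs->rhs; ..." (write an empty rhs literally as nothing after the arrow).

  | bbbb
  | caca => ca => ε
  | baca => ba
  | cabbbbccaca => bbbbccaca => bbbcbaca => bbbcba

aac->ba; ab->; bcc->cb; ca->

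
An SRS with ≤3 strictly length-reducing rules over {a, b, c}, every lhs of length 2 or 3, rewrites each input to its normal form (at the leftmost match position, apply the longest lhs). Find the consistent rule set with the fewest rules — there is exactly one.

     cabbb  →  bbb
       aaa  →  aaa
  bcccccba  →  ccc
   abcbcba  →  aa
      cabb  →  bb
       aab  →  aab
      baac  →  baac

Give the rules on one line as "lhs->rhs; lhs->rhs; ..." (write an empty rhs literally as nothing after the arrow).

bc->c; ca->; cb->

  | cabbb => bbb
  | aaa
  | bcccccba => cccccba => cccca => ccc
  | abcbcba => acbcba => acba => aa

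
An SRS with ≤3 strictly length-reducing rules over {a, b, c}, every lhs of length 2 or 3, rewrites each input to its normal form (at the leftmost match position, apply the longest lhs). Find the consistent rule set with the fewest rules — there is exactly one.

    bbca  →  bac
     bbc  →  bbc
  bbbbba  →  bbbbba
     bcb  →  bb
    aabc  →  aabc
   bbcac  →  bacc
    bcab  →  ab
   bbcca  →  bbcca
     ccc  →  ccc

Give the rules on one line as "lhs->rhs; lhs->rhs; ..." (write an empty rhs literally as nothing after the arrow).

  | bbca => bac
  | bbc
  | bbbbba
  | bcb => bb

bca->ac; cb->b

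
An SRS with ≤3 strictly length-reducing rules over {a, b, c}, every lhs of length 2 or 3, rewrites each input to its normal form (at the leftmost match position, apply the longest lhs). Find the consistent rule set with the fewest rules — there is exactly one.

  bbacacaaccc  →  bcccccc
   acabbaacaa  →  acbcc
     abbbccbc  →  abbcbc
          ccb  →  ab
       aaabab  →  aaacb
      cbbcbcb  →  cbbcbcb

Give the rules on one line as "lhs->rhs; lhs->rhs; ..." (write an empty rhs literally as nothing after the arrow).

  | bbacacaaccc => bccacaaccc => bcccaaccc => bcccaccc => bcccccc
  | acabbaacaa => acbbaacaa => acbcacaa => acbccaa => acbcca => acbcc
  | abbbccbc => abbbabc => abbcbc
  | ccb => ab

ba->c; ca->c; ccb->ab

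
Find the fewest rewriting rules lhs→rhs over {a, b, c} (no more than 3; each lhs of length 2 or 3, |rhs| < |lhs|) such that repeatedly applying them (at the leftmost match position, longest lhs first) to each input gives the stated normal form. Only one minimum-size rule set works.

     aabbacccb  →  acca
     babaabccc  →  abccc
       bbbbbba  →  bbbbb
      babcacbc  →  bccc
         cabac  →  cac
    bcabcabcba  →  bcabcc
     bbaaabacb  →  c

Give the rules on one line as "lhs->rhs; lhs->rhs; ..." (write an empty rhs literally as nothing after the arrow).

aa->c; ba->; cb->a

  | aabbacccb => cbbacccb => abacccb => acccb => acca
  | babaabccc => baabccc => abccc
  | bbbbbba => bbbbb
  | babcacbc => bcacbc => bcaac => bccc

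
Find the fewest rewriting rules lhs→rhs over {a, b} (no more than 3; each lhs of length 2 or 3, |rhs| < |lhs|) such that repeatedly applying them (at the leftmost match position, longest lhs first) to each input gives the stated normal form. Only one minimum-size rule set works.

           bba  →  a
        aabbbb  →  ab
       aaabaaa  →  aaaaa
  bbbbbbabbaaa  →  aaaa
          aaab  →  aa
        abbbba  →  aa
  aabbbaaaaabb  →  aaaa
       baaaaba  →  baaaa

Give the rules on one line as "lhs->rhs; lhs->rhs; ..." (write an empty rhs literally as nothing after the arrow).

aab->a; bb->

  | bba => a
  | aabbbb => abbb => ab
  | aaabaaa => aaaaa
  | bbbbbbabbaaa => bbbbabbaaa => bbabbaaa => abbaaa => aaaa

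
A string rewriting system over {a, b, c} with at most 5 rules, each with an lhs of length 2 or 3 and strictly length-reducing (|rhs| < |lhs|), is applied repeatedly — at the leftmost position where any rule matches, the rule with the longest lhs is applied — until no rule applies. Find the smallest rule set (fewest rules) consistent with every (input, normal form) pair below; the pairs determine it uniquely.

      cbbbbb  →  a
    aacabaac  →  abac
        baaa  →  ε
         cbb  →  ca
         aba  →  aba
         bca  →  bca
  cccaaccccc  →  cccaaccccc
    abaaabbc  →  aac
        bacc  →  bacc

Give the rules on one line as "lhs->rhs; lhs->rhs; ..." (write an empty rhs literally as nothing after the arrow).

aaa->ab; bab->; bb->a; cab->

  | cbbbbb => cabbb => bb => a
  | aacabaac => aaaac => abac
  | baaa => bab => ε
  | cbb => ca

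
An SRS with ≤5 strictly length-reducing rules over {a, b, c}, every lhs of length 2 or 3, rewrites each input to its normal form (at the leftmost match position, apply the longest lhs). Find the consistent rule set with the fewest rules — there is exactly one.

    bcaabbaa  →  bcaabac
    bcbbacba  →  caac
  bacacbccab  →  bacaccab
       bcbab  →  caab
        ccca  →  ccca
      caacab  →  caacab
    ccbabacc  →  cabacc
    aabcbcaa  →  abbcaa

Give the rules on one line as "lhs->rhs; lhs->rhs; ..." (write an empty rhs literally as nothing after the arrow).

  | bcaabbaa => bcaabac
  | bcbbacba => cabacba => cabaa => caac
  | bacacbccab => bacaccab
  | bcbab => caab

abc->b; baa->ac; bcb->ca; cb->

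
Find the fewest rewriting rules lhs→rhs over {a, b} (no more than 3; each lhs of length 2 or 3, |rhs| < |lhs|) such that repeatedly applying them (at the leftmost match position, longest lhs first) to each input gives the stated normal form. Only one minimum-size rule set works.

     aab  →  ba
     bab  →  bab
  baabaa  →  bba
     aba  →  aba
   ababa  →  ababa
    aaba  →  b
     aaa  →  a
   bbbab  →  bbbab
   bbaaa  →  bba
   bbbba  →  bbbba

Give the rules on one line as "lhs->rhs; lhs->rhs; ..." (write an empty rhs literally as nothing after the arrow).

aa->; aab->ba

  | aab => ba
  | bab
  | baabaa => bbaaa => bba
  | aba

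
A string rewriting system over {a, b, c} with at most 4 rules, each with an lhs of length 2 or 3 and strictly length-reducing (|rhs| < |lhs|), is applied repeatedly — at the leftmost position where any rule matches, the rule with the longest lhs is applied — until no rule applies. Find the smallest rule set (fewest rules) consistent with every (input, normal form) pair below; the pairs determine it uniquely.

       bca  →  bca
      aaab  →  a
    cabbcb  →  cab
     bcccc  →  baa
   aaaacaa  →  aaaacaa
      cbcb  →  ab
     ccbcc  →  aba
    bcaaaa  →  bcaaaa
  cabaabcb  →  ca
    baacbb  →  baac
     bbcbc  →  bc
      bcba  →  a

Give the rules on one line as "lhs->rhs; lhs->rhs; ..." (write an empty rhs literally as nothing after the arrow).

aab->; bcb->; cb->c; cc->a

  | bca
  | aaab => a
  | cabbcb => cab
  | bcccc => bacc => baa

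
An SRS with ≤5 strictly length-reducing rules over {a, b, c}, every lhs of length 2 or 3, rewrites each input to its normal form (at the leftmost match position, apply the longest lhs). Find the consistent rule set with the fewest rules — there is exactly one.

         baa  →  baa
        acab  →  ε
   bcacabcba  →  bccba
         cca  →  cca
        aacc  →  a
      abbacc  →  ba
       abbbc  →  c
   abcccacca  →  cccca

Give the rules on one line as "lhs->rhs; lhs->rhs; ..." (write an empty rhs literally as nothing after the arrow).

ab->c; abb->ba; acc->; bab->

  | baa
  | acab => acc => ε
  | bcacabcba => bcacccba => bccba
  | cca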